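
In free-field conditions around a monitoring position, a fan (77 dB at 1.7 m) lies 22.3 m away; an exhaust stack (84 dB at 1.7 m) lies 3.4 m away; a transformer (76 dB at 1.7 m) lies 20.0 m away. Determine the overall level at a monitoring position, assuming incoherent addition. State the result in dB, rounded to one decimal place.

78.0 dB

Apply inverse-square spreading to bring every level to the receiver, then sum 10^(L/10).
fan: 77 − 20·log₁₀(22.3/1.7) = 77 − 22.36 = 54.64 dB.
exhaust stack: 84 − 20·log₁₀(3.4/1.7) = 84 − 6.02 = 77.98 dB.
transformer: 76 − 20·log₁₀(20.0/1.7) = 76 − 21.41 = 54.59 dB.
Σ 10^(L/10) = 6.338e+07 → L_total = 10·log₁₀(6.338e+07) = 78.02 dB.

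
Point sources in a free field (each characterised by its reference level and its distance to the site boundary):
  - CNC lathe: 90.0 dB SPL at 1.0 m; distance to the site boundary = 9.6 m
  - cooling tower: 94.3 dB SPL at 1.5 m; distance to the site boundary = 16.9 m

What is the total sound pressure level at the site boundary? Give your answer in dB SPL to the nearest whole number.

75 dB SPL

First find each source's level at the receiver (point-source: −20·log₁₀(r/r_ref)), then combine on an intensity basis.
CNC lathe: 90.0 − 20·log₁₀(9.6/1.0) = 90.0 − 19.65 = 70.35 dB SPL.
cooling tower: 94.3 − 20·log₁₀(16.9/1.5) = 94.3 − 21.04 = 73.26 dB SPL.
Σ 10^(L/10) = 3.205e+07 → L_total = 10·log₁₀(3.205e+07) = 75.06 dB SPL.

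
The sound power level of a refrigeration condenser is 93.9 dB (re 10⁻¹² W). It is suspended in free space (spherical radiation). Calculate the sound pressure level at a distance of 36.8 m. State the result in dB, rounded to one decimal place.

L_p = L_w − 10·log₁₀(4π·r²) with r = 36.8 m.
4π·r² = 1.702e+04 m², 10·log₁₀ of that is 42.309 dB.
L_p = 93.9 − 42.309 = 51.59 dB.

51.6 dB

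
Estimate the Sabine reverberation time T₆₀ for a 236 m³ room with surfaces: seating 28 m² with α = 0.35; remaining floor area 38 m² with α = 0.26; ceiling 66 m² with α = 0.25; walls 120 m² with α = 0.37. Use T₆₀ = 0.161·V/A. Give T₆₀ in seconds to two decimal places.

Summing Sᵢαᵢ: 28·0.35 + 38·0.26 + 66·0.25 + 120·0.37 = 80.58 m².
T₆₀ = 0.161·V/A = 0.161·236/80.58 = 0.472 s.

0.47 s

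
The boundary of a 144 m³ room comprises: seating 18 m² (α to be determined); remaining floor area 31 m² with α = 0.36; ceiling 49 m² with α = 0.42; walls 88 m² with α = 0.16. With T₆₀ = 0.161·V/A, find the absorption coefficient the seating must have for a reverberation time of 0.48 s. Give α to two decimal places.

A = 0.161·V/T₆₀ = 0.161·144/0.48 = 48.30 m² sabins.
Absorption from the other surfaces = 31·0.36 + 49·0.42 + 88·0.16 = 45.82 m², so the seating must supply 2.48 m² over 18 m².
α = 2.48/18 = 0.138.

0.14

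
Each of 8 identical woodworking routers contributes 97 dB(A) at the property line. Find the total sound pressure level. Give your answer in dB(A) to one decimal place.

With 8 equal, uncorrelated contributions the intensity is 8× that of one unit, giving a rise of 10·log₁₀ 8.
L_total = 97 + 10·log₁₀(8) = 97 + 9.031 = 106.03 dB(A).

106.0 dB(A)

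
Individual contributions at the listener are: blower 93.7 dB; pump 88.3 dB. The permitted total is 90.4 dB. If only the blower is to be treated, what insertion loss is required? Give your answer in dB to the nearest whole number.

Everything except the blower sums to 10^(88.3/10) = 6.761e+08 in linear terms, 88.30 dB.
The limit corresponds to 10^(90.4/10) = 1.096e+09; subtracting the fixed part leaves 4.204e+08 for the blower, i.e. 86.24 dB.
So the blower must be reduced from 93.7 to 86.24 dB: IL = 7.46 dB.

7 dB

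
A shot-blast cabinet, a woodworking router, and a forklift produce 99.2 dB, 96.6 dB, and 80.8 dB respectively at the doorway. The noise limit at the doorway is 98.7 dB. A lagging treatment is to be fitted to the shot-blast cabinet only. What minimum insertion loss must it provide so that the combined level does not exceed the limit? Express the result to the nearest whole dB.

The untreated sources together contribute 10^(96.6/10) + 10^(80.8/10) = 4.691e+09, i.e. 96.71 dB.
To meet 98.7 dB overall, the treated shot-blast cabinet may contribute at most 10^(98.7/10) − 4.691e+09 = 2.722e+09, i.e. 94.35 dB.
So the shot-blast cabinet must be reduced from 99.2 to 94.35 dB: IL = 4.85 dB.

5 dB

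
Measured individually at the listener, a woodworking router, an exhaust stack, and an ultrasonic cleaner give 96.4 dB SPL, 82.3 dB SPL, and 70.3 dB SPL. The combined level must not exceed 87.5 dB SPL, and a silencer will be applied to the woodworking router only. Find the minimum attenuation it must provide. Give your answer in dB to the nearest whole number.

Fixed contribution from the other sources: Σ 10^(L/10) = 10^(82.3/10) + 10^(70.3/10) = 1.805e+08 (82.57 dB SPL).
The limit corresponds to 10^(87.5/10) = 5.623e+08; subtracting the fixed part leaves 3.818e+08 for the woodworking router, i.e. 85.82 dB SPL.
So the woodworking router must be reduced from 96.4 to 85.82 dB SPL: IL = 10.58 dB.

11 dB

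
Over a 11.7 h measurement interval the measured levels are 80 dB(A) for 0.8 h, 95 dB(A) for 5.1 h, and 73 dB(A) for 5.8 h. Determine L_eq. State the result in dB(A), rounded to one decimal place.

The energy average is taken in the linear domain: L_eq = 10·log₁₀[(Σ tᵢ·10^(Lᵢ/10))/T], T = 11.7 h.
Σ tᵢ·10^(Lᵢ/10) = 0.8·10^(80/10) + 5.1·10^(95/10) + 5.8·10^(73/10) = 1.632e+10.
L_eq = 10·log₁₀(1.632e+10/11.7) = 91.45 dB(A).

91.4 dB(A)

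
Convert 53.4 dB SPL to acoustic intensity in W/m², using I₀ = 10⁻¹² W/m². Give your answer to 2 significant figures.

2.2e-07 W/m²

I/I₀ = 10^(53.4/10) = 2.188e+05, so I = 2.188e+05 × 10⁻¹² W/m².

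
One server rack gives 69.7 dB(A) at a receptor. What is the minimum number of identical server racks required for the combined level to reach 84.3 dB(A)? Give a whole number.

29

Need L₁ + 10·log₁₀ N ≥ 84.3, i.e. log₁₀ N ≥ 1.46.
N ≥ 10^(14.6/10) = 28.840, so N = 29.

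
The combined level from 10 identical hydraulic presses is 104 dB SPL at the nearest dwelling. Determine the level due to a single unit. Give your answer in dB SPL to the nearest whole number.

94 dB SPL

10 equal contributions raise the level by 10·log₁₀ 10 = 10.000 dB, so each unit alone gives 104 − 10.000.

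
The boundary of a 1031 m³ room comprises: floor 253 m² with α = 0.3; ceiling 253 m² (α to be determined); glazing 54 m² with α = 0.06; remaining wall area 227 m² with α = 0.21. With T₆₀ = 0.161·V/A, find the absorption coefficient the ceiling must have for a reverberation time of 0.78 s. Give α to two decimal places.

From T₆₀ = 0.161·V/A, the target T₆₀ = 0.78 s needs A = 0.161·1031/0.78 = 212.81 m².
Absorption from the other surfaces = 253·0.3 + 54·0.06 + 227·0.21 = 126.81 m², so the ceiling must supply 86.00 m² over 253 m².
α = 86.00/253 = 0.340.

0.34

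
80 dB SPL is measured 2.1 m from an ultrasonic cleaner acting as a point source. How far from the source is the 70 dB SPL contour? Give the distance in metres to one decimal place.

Point-source spreading drops the level by 20·log₁₀(r₂/r₁); inverting, r₂/r₁ = 10^(ΔL/20).
r₂ = 2.1·10^((80−70)/20) = 2.1·10^(10.0/20) = 6.64 m.

6.6 m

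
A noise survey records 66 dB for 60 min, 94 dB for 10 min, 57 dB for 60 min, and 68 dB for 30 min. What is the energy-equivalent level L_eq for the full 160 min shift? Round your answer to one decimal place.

L_eq = 10·log₁₀[(1/T)·Σ tᵢ·10^(Lᵢ/10)] with T = 160 min.
Σ tᵢ·10^(Lᵢ/10) = 60·10^(66/10) + 10·10^(94/10) + 60·10^(57/10) + 30·10^(68/10) = 2.558e+10.
L_eq = 10·log₁₀(2.558e+10/160) = 82.04 dB.

82.0 dB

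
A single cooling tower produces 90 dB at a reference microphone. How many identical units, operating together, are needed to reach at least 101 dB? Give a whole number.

Need L₁ + 10·log₁₀ N ≥ 101, i.e. log₁₀ N ≥ 1.10.
N ≥ 10^(11.0/10) = 12.589, so N = 13.

13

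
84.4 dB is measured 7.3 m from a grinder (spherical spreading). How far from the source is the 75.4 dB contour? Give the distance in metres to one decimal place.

The 9.0 dB drop corresponds to a distance ratio of 10^(9.0/20) for a point source.
r₂ = 7.3·10^((84.4−75.4)/20) = 7.3·10^(9.0/20) = 20.57 m.

20.6 m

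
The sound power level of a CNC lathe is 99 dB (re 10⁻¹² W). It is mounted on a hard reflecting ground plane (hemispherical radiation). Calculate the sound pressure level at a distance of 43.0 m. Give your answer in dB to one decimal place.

58.3 dB

L_p = L_w − 10·log₁₀(2π·r²) with r = 43.0 m.
2π·r² = 1.162e+04 m², 10·log₁₀ of that is 40.651 dB.
L_p = 99 − 40.651 = 58.35 dB.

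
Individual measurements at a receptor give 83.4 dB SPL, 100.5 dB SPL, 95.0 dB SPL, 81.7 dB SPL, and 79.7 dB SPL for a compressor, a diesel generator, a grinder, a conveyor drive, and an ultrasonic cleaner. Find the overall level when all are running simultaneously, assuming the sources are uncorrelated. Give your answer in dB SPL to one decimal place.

101.7 dB SPL

For uncorrelated sources the intensities add, so convert each level to linear form, sum, and take 10·log₁₀ of the total.
Σ 10^(L/10) = 10^(83.4/10) + 10^(100.5/10) + 10^(95.0/10) + 10^(81.7/10) + 10^(79.7/10) = 1.484e+10.
L_total = 10·log₁₀(1.484e+10) = 101.72 dB SPL.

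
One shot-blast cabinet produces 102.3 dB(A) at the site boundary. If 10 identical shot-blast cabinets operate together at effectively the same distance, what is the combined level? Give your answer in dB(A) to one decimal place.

112.3 dB(A)

N identical incoherent sources raise the level by 10·log₁₀ N.
L_total = 102.3 + 10·log₁₀(10) = 102.3 + 10.000 = 112.30 dB(A).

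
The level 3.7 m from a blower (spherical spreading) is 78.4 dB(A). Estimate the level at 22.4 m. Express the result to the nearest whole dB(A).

Spherical spreading from a point source gives a 20·log₁₀(r₂/r₁) drop.
L₂ = 78.4 − 20·log₁₀(22.4/3.7) = 78.4 − 15.641 = 62.76 dB(A).

63 dB(A)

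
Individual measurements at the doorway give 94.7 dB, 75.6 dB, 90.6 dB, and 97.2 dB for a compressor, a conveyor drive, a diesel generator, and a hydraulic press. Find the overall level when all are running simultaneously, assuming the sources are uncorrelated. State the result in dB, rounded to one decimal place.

Incoherent sources combine by intensity addition: L_total = 10·log₁₀(Σ 10^(L_i/10)).
Σ 10^(L/10) = 10^(94.7/10) + 10^(75.6/10) + 10^(90.6/10) + 10^(97.2/10) = 9.384e+09.
L_total = 10·log₁₀(9.384e+09) = 99.72 dB.

99.7 dB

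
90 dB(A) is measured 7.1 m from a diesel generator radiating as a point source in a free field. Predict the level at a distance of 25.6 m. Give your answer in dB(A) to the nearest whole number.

Spherical spreading from a point source gives a 20·log₁₀(r₂/r₁) drop.
L₂ = 90 − 20·log₁₀(25.6/7.1) = 90 − 11.140 = 78.86 dB(A).

79 dB(A)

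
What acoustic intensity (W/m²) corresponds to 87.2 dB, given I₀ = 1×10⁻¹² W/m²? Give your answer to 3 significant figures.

0.000525 W/m²

I/I₀ = 10^(87.2/10) = 5.248e+08, so I = 5.248e+08 × 10⁻¹² W/m².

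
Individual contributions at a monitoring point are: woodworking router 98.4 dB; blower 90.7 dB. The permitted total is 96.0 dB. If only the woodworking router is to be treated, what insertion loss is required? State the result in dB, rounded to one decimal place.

3.9 dB

Everything except the woodworking router sums to 10^(90.7/10) = 1.175e+09 in linear terms, 90.70 dB.
To meet 96.0 dB overall, the treated woodworking router may contribute at most 10^(96.0/10) − 1.175e+09 = 2.806e+09, i.e. 94.48 dB.
So the woodworking router must be reduced from 98.4 to 94.48 dB: IL = 3.92 dB.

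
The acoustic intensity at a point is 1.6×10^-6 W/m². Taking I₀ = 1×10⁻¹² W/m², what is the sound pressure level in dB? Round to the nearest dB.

L = 10·log₁₀(I/I₀) = 10·log₁₀(1.6×10^-6/10⁻¹²) = 10·log₁₀(1.6×10^6).
L = 10·(0.2041 + 6) = 62.04 dB.

62 dB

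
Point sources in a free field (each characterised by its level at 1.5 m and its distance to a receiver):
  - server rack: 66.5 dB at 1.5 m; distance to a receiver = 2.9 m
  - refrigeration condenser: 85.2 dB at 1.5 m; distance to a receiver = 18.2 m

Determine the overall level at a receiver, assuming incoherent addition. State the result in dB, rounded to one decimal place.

First find each source's level at the receiver (point-source: −20·log₁₀(r/r_ref)), then combine on an intensity basis.
server rack: 66.5 − 20·log₁₀(2.9/1.5) = 66.5 − 5.73 = 60.77 dB.
refrigeration condenser: 85.2 − 20·log₁₀(18.2/1.5) = 85.2 − 21.68 = 63.52 dB.
Σ 10^(L/10) = 3.444e+06 → L_total = 10·log₁₀(3.444e+06) = 65.37 dB.

65.4 dB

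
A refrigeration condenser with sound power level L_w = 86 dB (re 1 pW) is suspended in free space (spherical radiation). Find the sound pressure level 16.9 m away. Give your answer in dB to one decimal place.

50.5 dB

Free-field spherical radiation: L_p = L_w − 10·log₁₀(4π·r²), r = 16.9 m.
4π·r² = 3589 m², 10·log₁₀ of that is 35.550 dB.
L_p = 86 − 35.550 = 50.45 dB.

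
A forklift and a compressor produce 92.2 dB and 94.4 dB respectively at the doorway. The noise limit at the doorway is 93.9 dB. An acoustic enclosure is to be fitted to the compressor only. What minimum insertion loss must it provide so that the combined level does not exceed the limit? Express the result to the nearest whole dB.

The untreated sources together contribute 10^(92.2/10) = 1.660e+09, i.e. 92.20 dB.
The limit corresponds to 10^(93.9/10) = 2.455e+09; subtracting the fixed part leaves 7.951e+08 for the compressor, i.e. 89.00 dB.
So the compressor must be reduced from 94.4 to 89.00 dB: IL = 5.40 dB.

5 dB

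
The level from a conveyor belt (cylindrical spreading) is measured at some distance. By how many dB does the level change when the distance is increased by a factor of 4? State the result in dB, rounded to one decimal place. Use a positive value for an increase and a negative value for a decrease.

-6.0 dB

With cylindrical spreading the level changes by −10·log₁₀(r₂/r₁).
ΔL = −10·log₁₀(4) = -6.02 dB.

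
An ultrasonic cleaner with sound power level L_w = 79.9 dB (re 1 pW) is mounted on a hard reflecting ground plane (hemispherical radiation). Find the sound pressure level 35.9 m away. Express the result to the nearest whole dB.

41 dB

L_p = L_w − 10·log₁₀(2π·r²) with r = 35.9 m.
2π·r² = 8098 m², 10·log₁₀ of that is 39.084 dB.
L_p = 79.9 − 39.084 = 40.82 dB.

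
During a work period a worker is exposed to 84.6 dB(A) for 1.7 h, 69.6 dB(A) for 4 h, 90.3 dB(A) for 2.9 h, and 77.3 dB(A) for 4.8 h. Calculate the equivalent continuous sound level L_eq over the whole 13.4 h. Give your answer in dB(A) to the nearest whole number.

85 dB(A)

Weight each interval's intensity by its duration and average over T = 13.4 h:
Σ tᵢ·10^(Lᵢ/10) = 1.7·10^(84.6/10) + 4·10^(69.6/10) + 2.9·10^(90.3/10) + 4.8·10^(77.3/10) = 3.892e+09.
L_eq = 10·log₁₀(3.892e+09/13.4) = 84.63 dB(A).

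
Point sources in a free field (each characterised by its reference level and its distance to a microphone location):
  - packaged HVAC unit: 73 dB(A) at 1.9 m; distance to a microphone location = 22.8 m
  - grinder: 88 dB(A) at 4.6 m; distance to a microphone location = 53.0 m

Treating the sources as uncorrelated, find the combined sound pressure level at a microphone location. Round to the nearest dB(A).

Apply inverse-square spreading to bring every level to the receiver, then sum 10^(L/10).
packaged HVAC unit: 73 − 20·log₁₀(22.8/1.9) = 73 − 21.58 = 51.42 dB(A).
grinder: 88 − 20·log₁₀(53.0/4.6) = 88 − 21.23 = 66.77 dB(A).
Σ 10^(L/10) = 4.892e+06 → L_total = 10·log₁₀(4.892e+06) = 66.89 dB(A).

67 dB(A)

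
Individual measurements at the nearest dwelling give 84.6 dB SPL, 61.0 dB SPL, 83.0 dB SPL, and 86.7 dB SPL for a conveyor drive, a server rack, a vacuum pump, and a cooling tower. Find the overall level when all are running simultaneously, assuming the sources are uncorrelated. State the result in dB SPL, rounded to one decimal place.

89.8 dB SPL

Incoherent sources combine by intensity addition: L_total = 10·log₁₀(Σ 10^(L_i/10)).
Σ 10^(L/10) = 10^(84.6/10) + 10^(61.0/10) + 10^(83.0/10) + 10^(86.7/10) = 9.569e+08.
L_total = 10·log₁₀(9.569e+08) = 89.81 dB SPL.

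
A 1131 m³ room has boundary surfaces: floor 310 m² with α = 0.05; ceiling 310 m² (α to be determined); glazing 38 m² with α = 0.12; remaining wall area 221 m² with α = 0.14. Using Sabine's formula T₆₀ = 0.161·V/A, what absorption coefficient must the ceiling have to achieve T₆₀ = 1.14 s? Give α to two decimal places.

0.35

From T₆₀ = 0.161·V/A, the target T₆₀ = 1.14 s needs A = 0.161·1131/1.14 = 159.73 m².
Absorption from the other surfaces = 310·0.05 + 38·0.12 + 221·0.14 = 51.00 m², so the ceiling must supply 108.73 m² over 310 m².
α = 108.73/310 = 0.351.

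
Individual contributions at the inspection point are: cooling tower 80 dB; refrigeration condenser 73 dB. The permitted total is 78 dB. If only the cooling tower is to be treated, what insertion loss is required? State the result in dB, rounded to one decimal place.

The untreated sources together contribute 10^(73/10) = 1.995e+07, i.e. 73.00 dB.
The limit corresponds to 10^(78/10) = 6.310e+07; subtracting the fixed part leaves 4.314e+07 for the cooling tower, i.e. 76.35 dB.
So the cooling tower must be reduced from 80 to 76.35 dB: IL = 3.65 dB.

3.7 dB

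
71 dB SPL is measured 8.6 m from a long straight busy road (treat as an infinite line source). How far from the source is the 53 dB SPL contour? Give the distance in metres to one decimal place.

542.6 m

For a line source L₁ − L₂ = 10·log₁₀(r₂/r₁), so r₂ = r₁·10^((L₁−L₂)/10).
r₂ = 8.6·10^((71−53)/10) = 8.6·10^(18.0/10) = 542.62 m.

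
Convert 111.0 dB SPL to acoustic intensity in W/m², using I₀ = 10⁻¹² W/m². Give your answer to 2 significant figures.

0.13 W/m²

I = I₀·10^(L/10) = 10⁻¹² × 10^(111.0/10) = 10^(-0.900).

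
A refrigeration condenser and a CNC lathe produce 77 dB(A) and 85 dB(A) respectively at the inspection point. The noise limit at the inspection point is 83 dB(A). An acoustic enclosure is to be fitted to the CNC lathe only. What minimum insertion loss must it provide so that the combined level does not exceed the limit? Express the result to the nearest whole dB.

3 dB

Fixed contribution from the other source: Σ 10^(L/10) = 10^(77/10) = 5.012e+07 (77.00 dB(A)).
The limit corresponds to 10^(83/10) = 1.995e+08; subtracting the fixed part leaves 1.494e+08 for the CNC lathe, i.e. 81.74 dB(A).
So the CNC lathe must be reduced from 85 to 81.74 dB(A): IL = 3.26 dB.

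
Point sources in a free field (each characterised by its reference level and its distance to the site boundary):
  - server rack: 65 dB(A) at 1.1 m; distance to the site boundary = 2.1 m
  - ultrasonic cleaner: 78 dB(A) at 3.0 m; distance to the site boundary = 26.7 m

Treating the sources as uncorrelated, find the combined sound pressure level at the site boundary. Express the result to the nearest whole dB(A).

62 dB(A)

Apply inverse-square spreading to bring every level to the receiver, then sum 10^(L/10).
server rack: 65 − 20·log₁₀(2.1/1.1) = 65 − 5.62 = 59.38 dB(A).
ultrasonic cleaner: 78 − 20·log₁₀(26.7/3.0) = 78 − 18.99 = 59.01 dB(A).
Σ 10^(L/10) = 1.664e+06 → L_total = 10·log₁₀(1.664e+06) = 62.21 dB(A).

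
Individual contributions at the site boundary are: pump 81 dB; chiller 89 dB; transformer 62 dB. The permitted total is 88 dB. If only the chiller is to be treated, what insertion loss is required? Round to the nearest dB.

Everything except the chiller sums to 10^(81/10) + 10^(62/10) = 1.275e+08 in linear terms, 81.05 dB.
The limit corresponds to 10^(88/10) = 6.310e+08; subtracting the fixed part leaves 5.035e+08 for the chiller, i.e. 87.02 dB.
So the chiller must be reduced from 89 to 87.02 dB: IL = 1.98 dB.

2 dB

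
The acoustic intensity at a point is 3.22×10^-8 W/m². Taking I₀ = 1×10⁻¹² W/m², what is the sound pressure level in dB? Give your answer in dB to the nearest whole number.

45 dB

I/I₀ = 3.22×10^-8/10⁻¹² = 3.22×10^4, and L = 10·log₁₀(I/I₀).
L = 10·(0.5079 + 4) = 45.08 dB.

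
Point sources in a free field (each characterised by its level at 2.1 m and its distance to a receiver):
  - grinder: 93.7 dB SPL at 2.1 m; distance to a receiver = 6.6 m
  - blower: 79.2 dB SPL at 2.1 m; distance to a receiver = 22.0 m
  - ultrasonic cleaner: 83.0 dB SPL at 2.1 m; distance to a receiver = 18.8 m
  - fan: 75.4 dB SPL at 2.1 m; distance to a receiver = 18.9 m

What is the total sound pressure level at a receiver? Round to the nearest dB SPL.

Propagate each source to the receiver with L = L_ref − 20·log₁₀(r/r_ref), then add intensities.
grinder: 93.7 − 20·log₁₀(6.6/2.1) = 93.7 − 9.95 = 83.75 dB SPL.
blower: 79.2 − 20·log₁₀(22.0/2.1) = 79.2 − 20.40 = 58.80 dB SPL.
ultrasonic cleaner: 83.0 − 20·log₁₀(18.8/2.1) = 83.0 − 19.04 = 63.96 dB SPL.
fan: 75.4 − 20·log₁₀(18.9/2.1) = 75.4 − 19.08 = 56.32 dB SPL.
Σ 10^(L/10) = 2.410e+08 → L_total = 10·log₁₀(2.410e+08) = 83.82 dB SPL.

84 dB SPL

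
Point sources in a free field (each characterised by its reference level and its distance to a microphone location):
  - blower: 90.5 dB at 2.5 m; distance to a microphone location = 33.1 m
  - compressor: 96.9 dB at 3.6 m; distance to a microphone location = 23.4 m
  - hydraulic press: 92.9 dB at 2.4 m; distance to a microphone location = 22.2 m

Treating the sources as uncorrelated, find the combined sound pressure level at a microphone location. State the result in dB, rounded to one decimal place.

81.6 dB

Propagate each source to the receiver with L = L_ref − 20·log₁₀(r/r_ref), then add intensities.
blower: 90.5 − 20·log₁₀(33.1/2.5) = 90.5 − 22.44 = 68.06 dB.
compressor: 96.9 − 20·log₁₀(23.4/3.6) = 96.9 − 16.26 = 80.64 dB.
hydraulic press: 92.9 − 20·log₁₀(22.2/2.4) = 92.9 − 19.32 = 73.58 dB.
Σ 10^(L/10) = 1.451e+08 → L_total = 10·log₁₀(1.451e+08) = 81.62 dB.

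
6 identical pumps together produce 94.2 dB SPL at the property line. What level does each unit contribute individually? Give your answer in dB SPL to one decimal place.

6 equal contributions raise the level by 10·log₁₀ 6 = 7.782 dB, so each unit alone gives 94.2 − 7.782.

86.4 dB SPL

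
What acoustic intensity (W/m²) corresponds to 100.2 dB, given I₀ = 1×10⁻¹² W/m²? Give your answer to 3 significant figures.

0.0105 W/m²

I/I₀ = 10^(100.2/10) = 1.047e+10, so I = 1.047e+10 × 10⁻¹² W/m².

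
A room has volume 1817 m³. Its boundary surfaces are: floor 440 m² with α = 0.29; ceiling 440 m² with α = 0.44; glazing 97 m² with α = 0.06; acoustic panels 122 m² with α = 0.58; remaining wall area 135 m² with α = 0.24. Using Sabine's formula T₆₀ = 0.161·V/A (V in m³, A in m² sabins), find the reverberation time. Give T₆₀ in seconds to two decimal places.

Total absorption A = 440·0.29 + 440·0.44 + 97·0.06 + 122·0.58 + 135·0.24 = 430.18 m² sabins.
T₆₀ = 0.161 × 1817 / 430.18 = 0.680 s.

0.68 s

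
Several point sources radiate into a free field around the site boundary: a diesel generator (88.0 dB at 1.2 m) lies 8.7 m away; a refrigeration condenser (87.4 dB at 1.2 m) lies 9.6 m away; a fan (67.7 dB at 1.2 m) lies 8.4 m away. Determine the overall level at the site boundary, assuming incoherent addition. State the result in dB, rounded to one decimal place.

Apply inverse-square spreading to bring every level to the receiver, then sum 10^(L/10).
diesel generator: 88.0 − 20·log₁₀(8.7/1.2) = 88.0 − 17.21 = 70.79 dB.
refrigeration condenser: 87.4 − 20·log₁₀(9.6/1.2) = 87.4 − 18.06 = 69.34 dB.
fan: 67.7 − 20·log₁₀(8.4/1.2) = 67.7 − 16.90 = 50.80 dB.
Σ 10^(L/10) = 2.071e+07 → L_total = 10·log₁₀(2.071e+07) = 73.16 dB.

73.2 dB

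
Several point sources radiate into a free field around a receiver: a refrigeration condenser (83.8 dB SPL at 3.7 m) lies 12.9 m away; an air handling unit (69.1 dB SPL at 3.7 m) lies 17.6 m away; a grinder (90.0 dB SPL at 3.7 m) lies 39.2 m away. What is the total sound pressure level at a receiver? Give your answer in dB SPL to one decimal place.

First find each source's level at the receiver (point-source: −20·log₁₀(r/r_ref)), then combine on an intensity basis.
refrigeration condenser: 83.8 − 20·log₁₀(12.9/3.7) = 83.8 − 10.85 = 72.95 dB SPL.
air handling unit: 69.1 − 20·log₁₀(17.6/3.7) = 69.1 − 13.55 = 55.55 dB SPL.
grinder: 90.0 − 20·log₁₀(39.2/3.7) = 90.0 − 20.50 = 69.50 dB SPL.
Σ 10^(L/10) = 2.900e+07 → L_total = 10·log₁₀(2.900e+07) = 74.62 dB SPL.

74.6 dB SPL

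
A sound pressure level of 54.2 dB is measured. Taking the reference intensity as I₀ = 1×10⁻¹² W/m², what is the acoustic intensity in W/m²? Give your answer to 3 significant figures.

2.63e-07 W/m²

I/I₀ = 10^(54.2/10) = 2.63e+05, so I = 2.63e+05 × 10⁻¹² W/m².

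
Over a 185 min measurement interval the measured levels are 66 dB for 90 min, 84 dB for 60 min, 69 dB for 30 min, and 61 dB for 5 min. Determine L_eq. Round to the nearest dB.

79 dB

The energy average is taken in the linear domain: L_eq = 10·log₁₀[(Σ tᵢ·10^(Lᵢ/10))/T], T = 185 min.
Σ tᵢ·10^(Lᵢ/10) = 90·10^(66/10) + 60·10^(84/10) + 30·10^(69/10) + 5·10^(61/10) = 1.567e+10.
L_eq = 10·log₁₀(1.567e+10/185) = 79.28 dB.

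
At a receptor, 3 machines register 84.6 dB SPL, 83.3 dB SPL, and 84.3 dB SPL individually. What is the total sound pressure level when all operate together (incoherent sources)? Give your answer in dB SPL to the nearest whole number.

89 dB SPL

Incoherent sources combine by intensity addition: L_total = 10·log₁₀(Σ 10^(L_i/10)).
Σ 10^(L/10) = 10^(84.6/10) + 10^(83.3/10) + 10^(84.3/10) = 7.714e+08.
L_total = 10·log₁₀(7.714e+08) = 88.87 dB SPL.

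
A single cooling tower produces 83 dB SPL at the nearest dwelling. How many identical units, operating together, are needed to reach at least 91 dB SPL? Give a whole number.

7

Need L₁ + 10·log₁₀ N ≥ 91, i.e. log₁₀ N ≥ 0.80.
N ≥ 10^(8.0/10) = 6.310, so N = 7.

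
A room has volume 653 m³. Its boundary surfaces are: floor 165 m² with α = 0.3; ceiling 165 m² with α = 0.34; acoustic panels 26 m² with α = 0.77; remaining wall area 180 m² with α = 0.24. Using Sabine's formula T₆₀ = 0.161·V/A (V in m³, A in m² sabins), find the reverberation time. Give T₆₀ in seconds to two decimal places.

0.62 s

Total absorption A = 165·0.3 + 165·0.34 + 26·0.77 + 180·0.24 = 168.82 m² sabins.
T₆₀ = 0.161·V/A = 0.161·653/168.82 = 0.623 s.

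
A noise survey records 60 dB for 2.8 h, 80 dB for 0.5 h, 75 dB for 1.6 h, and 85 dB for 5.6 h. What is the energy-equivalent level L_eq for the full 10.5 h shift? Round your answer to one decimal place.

Weight each interval's intensity by its duration and average over T = 10.5 h:
Σ tᵢ·10^(Lᵢ/10) = 2.8·10^(60/10) + 0.5·10^(80/10) + 1.6·10^(75/10) + 5.6·10^(85/10) = 1.874e+09.
L_eq = 10·log₁₀(1.874e+09/10.5) = 82.52 dB.

82.5 dB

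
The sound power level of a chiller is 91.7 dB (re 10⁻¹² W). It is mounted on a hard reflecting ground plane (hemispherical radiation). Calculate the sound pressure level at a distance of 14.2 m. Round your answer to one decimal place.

60.7 dB

The power spreads over a hemisphere of area 2π·r², so L_p = L_w − 10·log₁₀(2π·r²).
2π·r² = 1267 m², 10·log₁₀ of that is 31.028 dB.
L_p = 91.7 − 31.028 = 60.67 dB.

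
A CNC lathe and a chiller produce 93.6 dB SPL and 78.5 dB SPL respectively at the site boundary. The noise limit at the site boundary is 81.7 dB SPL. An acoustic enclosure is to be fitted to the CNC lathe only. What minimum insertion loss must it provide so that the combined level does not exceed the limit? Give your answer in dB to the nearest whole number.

15 dB

Fixed contribution from the other source: Σ 10^(L/10) = 10^(78.5/10) = 7.079e+07 (78.50 dB SPL).
The limit corresponds to 10^(81.7/10) = 1.479e+08; subtracting the fixed part leaves 7.712e+07 for the CNC lathe, i.e. 78.87 dB SPL.
So the CNC lathe must be reduced from 93.6 to 78.87 dB SPL: IL = 14.73 dB.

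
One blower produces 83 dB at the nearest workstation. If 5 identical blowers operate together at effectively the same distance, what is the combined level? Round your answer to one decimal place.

90.0 dB

L_total = L₁ + 10·log₁₀ N for N identical incoherent sources.
L_total = 83 + 10·log₁₀(5) = 83 + 6.990 = 89.99 dB.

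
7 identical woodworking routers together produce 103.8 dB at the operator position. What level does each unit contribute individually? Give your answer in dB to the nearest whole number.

Dividing the total intensity by 7 lowers the level by 10·log₁₀ 7 = 8.451 dB: L₁ = 103.8 − 8.451.

95 dB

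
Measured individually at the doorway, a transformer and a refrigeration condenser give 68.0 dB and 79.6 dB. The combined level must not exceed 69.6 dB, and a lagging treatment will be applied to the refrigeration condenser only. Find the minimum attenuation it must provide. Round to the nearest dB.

15 dB

Everything except the refrigeration condenser sums to 10^(68.0/10) = 6.310e+06 in linear terms, 68.00 dB.
To meet 69.6 dB overall, the treated refrigeration condenser may contribute at most 10^(69.6/10) − 6.310e+06 = 2.811e+06, i.e. 64.49 dB.
So the refrigeration condenser must be reduced from 79.6 to 64.49 dB: IL = 15.11 dB.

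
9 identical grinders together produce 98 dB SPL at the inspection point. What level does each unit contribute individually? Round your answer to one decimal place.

For N identical incoherent sources L_total = L₁ + 10·log₁₀ N, so L₁ = 98 − 10·log₁₀(9) = 98 − 9.542.

88.5 dB SPL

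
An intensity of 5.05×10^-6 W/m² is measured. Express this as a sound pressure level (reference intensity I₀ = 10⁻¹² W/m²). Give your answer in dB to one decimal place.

67.0 dB

Dividing by I₀ shifts the exponent by 12: I/I₀ = 5.05×10^6.
L = 10·(0.7033 + 6) = 67.03 dB.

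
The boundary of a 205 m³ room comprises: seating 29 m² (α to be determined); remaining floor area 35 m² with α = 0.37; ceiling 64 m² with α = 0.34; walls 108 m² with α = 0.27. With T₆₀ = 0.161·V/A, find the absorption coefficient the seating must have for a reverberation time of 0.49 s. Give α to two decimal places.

Required total absorption A = 0.161·205/0.49 = 67.36 m².
Absorption from the other surfaces = 35·0.37 + 64·0.34 + 108·0.27 = 63.87 m², so the seating must supply 3.49 m² over 29 m².
α = 3.49/29 = 0.120.

0.12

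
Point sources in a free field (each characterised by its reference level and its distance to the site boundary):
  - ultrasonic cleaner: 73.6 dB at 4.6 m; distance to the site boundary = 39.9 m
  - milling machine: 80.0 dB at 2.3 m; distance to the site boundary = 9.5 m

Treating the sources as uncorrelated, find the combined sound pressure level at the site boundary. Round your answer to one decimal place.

67.9 dB

Apply inverse-square spreading to bring every level to the receiver, then sum 10^(L/10).
ultrasonic cleaner: 73.6 − 20·log₁₀(39.9/4.6) = 73.6 − 18.76 = 54.84 dB.
milling machine: 80.0 − 20·log₁₀(9.5/2.3) = 80.0 − 12.32 = 67.68 dB.
Σ 10^(L/10) = 6.166e+06 → L_total = 10·log₁₀(6.166e+06) = 67.90 dB.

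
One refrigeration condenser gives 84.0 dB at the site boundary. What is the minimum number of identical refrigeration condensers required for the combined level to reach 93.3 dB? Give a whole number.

The shortfall is 93.3 − 84.0 = 9.3 dB, and N units add 10·log₁₀ N, so need 10·log₁₀ N ≥ 9.3.
N ≥ 10^(9.3/10) = 8.511, so N = 9.

9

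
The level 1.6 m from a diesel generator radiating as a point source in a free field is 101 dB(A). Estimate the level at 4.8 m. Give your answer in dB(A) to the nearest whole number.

91 dB(A)

Point-source attenuation: ΔL = 20·log₁₀(r₂/r₁) = 20·log₁₀(4.8/1.6) = 9.542 dB.
L₂ = 101 − 20·log₁₀(4.8/1.6) = 101 − 9.542 = 91.46 dB(A).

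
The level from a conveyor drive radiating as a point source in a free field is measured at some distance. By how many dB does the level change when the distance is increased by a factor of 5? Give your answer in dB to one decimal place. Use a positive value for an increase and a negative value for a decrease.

Point-source spreading: ΔL = −20·log₁₀(r₂/r₁).
ΔL = −20·log₁₀(5) = -13.98 dB.

-14.0 dB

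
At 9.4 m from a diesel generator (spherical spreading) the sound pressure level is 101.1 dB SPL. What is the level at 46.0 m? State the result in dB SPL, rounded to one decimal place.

87.3 dB SPL

Spherical spreading from a point source gives a 20·log₁₀(r₂/r₁) drop.
L₂ = 101.1 − 20·log₁₀(46.0/9.4) = 101.1 − 13.793 = 87.31 dB SPL.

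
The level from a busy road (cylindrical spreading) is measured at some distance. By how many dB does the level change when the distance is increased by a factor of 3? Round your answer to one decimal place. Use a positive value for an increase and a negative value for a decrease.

With cylindrical spreading the level changes by −10·log₁₀(r₂/r₁).
ΔL = −10·log₁₀(3) = -4.77 dB.

-4.8 dB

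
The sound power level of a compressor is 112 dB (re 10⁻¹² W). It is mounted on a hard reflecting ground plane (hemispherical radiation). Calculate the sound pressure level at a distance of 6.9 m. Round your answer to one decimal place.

87.2 dB

L_p = L_w − 10·log₁₀(2π·r²) with r = 6.9 m.
2π·r² = 299.1 m², 10·log₁₀ of that is 24.759 dB.
L_p = 112 − 24.759 = 87.24 dB.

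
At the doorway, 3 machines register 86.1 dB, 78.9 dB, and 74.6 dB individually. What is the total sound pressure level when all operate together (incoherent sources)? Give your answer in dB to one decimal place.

For uncorrelated sources the intensities add, so convert each level to linear form, sum, and take 10·log₁₀ of the total.
Σ 10^(L/10) = 10^(86.1/10) + 10^(78.9/10) + 10^(74.6/10) = 5.138e+08.
L_total = 10·log₁₀(5.138e+08) = 87.11 dB.

87.1 dB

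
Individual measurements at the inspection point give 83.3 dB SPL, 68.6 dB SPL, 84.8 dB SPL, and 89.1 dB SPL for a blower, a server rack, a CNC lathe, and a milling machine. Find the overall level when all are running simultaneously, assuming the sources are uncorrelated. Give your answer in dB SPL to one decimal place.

Incoherent sources combine by intensity addition: L_total = 10·log₁₀(Σ 10^(L_i/10)).
Σ 10^(L/10) = 10^(83.3/10) + 10^(68.6/10) + 10^(84.8/10) + 10^(89.1/10) = 1.336e+09.
L_total = 10·log₁₀(1.336e+09) = 91.26 dB SPL.

91.3 dB SPL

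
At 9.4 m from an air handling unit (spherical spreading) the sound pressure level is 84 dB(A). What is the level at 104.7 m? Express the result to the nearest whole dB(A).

Point-source attenuation: ΔL = 20·log₁₀(r₂/r₁) = 20·log₁₀(104.7/9.4) = 20.936 dB.
L₂ = 84 − 20·log₁₀(104.7/9.4) = 84 − 20.936 = 63.06 dB(A).

63 dB(A)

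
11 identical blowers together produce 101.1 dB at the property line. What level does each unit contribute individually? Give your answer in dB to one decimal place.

For N identical incoherent sources L_total = L₁ + 10·log₁₀ N, so L₁ = 101.1 − 10·log₁₀(11) = 101.1 − 10.414.

90.7 dB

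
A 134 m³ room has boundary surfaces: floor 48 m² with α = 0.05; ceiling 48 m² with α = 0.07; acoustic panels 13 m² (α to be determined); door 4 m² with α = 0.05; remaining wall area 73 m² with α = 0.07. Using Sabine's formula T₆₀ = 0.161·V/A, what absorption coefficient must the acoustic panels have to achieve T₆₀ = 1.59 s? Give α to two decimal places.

A = 0.161·V/T₆₀ = 0.161·134/1.59 = 13.57 m² sabins.
Absorption from the other surfaces = 48·0.05 + 48·0.07 + 4·0.05 + 73·0.07 = 11.07 m², so the acoustic panels must supply 2.50 m² over 13 m².
α = 2.50/13 = 0.192.

0.19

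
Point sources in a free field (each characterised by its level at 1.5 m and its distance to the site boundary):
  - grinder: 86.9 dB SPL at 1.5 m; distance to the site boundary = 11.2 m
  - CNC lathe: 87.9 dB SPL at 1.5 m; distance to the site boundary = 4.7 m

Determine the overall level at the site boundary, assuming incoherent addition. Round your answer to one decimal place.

First find each source's level at the receiver (point-source: −20·log₁₀(r/r_ref)), then combine on an intensity basis.
grinder: 86.9 − 20·log₁₀(11.2/1.5) = 86.9 − 17.46 = 69.44 dB SPL.
CNC lathe: 87.9 − 20·log₁₀(4.7/1.5) = 87.9 − 9.92 = 77.98 dB SPL.
Σ 10^(L/10) = 7.159e+07 → L_total = 10·log₁₀(7.159e+07) = 78.55 dB SPL.

78.5 dB SPL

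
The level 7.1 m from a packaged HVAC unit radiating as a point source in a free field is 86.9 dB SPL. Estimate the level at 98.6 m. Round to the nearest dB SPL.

Spherical spreading from a point source gives a 20·log₁₀(r₂/r₁) drop.
L₂ = 86.9 − 20·log₁₀(98.6/7.1) = 86.9 − 22.852 = 64.05 dB SPL.

64 dB SPL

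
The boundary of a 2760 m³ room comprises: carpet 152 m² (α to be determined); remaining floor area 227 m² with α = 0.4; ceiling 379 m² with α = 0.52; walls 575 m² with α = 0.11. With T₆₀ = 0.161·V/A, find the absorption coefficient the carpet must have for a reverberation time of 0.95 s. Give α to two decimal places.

0.77

Required total absorption A = 0.161·2760/0.95 = 467.75 m².
Absorption from the other surfaces = 227·0.4 + 379·0.52 + 575·0.11 = 351.13 m², so the carpet must supply 116.62 m² over 152 m².
α = 116.62/152 = 0.767.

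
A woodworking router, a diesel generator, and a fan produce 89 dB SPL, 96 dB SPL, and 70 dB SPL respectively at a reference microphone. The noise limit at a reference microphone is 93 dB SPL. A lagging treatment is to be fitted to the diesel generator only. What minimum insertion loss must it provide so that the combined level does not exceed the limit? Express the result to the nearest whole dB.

5 dB

Everything except the diesel generator sums to 10^(89/10) + 10^(70/10) = 8.043e+08 in linear terms, 89.05 dB SPL.
To meet 93 dB SPL overall, the treated diesel generator may contribute at most 10^(93/10) − 8.043e+08 = 1.191e+09, i.e. 90.76 dB SPL.
Required insertion loss = 96 − 90.76 = 5.24 dB.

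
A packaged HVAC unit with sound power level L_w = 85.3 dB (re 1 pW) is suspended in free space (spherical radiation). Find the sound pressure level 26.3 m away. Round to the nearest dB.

L_p = L_w − 10·log₁₀(4π·r²) with r = 26.3 m.
4π·r² = 8692 m², 10·log₁₀ of that is 39.391 dB.
L_p = 85.3 − 39.391 = 45.91 dB.

46 dB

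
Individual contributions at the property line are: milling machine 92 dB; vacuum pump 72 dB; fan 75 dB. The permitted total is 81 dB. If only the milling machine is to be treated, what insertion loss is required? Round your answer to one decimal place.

13.1 dB

Everything except the milling machine sums to 10^(72/10) + 10^(75/10) = 4.747e+07 in linear terms, 76.76 dB.
The limit corresponds to 10^(81/10) = 1.259e+08; subtracting the fixed part leaves 7.842e+07 for the milling machine, i.e. 78.94 dB.
So the milling machine must be reduced from 92 to 78.94 dB: IL = 13.06 dB.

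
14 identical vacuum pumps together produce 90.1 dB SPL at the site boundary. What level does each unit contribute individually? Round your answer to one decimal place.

For N identical incoherent sources L_total = L₁ + 10·log₁₀ N, so L₁ = 90.1 − 10·log₁₀(14) = 90.1 − 11.461.

78.6 dB SPL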